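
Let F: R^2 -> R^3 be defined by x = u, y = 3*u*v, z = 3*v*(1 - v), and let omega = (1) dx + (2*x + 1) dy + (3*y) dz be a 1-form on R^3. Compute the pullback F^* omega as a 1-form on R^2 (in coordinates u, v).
F^* omega = (6*u*v + 3*v + 1) du + (3*u*(2*u - 18*v^2 + 9*v + 1)) dv

Using F^*(f dg) = (f ∘ F) d(g ∘ F), substitute each coordinate x_i by F_i(u, v) in f_i, and replace dx_i by d F_i = (∂F_i/∂u) du + (∂F_i/∂v) dv.
  For the x component: f_1(F) = 1; d F_1 = (1) du + (0) dv
  For the y component: f_2(F) = 2*u + 1; d F_2 = (3*v) du + (3*u) dv
  For the z component: f_3(F) = 9*u*v; d F_3 = (0) du + (3 - 6*v) dv
Combining and collecting du, dv coefficients:
  coeff of du: 6*u*v + 3*v + 1
  coeff of dv: 3*u*(2*u - 18*v^2 + 9*v + 1)
F^* omega = (6*u*v + 3*v + 1) du + (3*u*(2*u - 18*v^2 + 9*v + 1)) dv.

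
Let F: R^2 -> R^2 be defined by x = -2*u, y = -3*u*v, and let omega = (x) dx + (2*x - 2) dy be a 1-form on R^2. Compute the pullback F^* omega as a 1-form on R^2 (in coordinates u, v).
F^* omega = (12*u*v + 4*u + 6*v) du + (6*u*(2*u + 1)) dv

Using F^*(f dg) = (f ∘ F) d(g ∘ F), substitute each coordinate x_i by F_i(u, v) in f_i, and replace dx_i by d F_i = (∂F_i/∂u) du + (∂F_i/∂v) dv.
  For the x component: f_1(F) = -2*u; d F_1 = (-2) du + (0) dv
  For the y component: f_2(F) = -4*u - 2; d F_2 = (-3*v) du + (-3*u) dv
Combining and collecting du, dv coefficients:
  coeff of du: 12*u*v + 4*u + 6*v
  coeff of dv: 6*u*(2*u + 1)
F^* omega = (12*u*v + 4*u + 6*v) du + (6*u*(2*u + 1)) dv.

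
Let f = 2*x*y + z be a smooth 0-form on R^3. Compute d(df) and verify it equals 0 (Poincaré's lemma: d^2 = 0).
d(df) = 0

Step 1: df = sum_i (∂f/∂x_i) dx_i = (2*y) dx + (2*x) dy + (1) dz.
Step 2: Apply d again. Using the 1-form formula, the coefficient of dx ∧ dy in d(df) is ∂^2 f/∂x ∂y - ∂^2 f/∂y ∂x = (2) - (2) = 0 (equality of mixed partials for smooth f).
Similarly for dx ∧ dz and dy ∧ dz — all coefficients vanish. So d(df) = 0.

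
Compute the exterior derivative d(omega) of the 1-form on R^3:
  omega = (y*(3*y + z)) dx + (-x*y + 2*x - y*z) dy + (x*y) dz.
d(omega) = (-7*y - z + 2) dx ∧ dy + (x + y) dy ∧ dz

For a 1-form omega = sum_i f_i dx_i, the exterior derivative is
  d(omega) = sum_{i < j} (∂f_j/∂x_i - ∂f_i/∂x_j) dx_i ∧ dx_j.
  coefficient of dx ∧ dy: ∂f_2/∂x - ∂f_1/∂y = ∂(-x*y + 2*x - y*z)/∂x - ∂(y*(3*y + z))/∂y = -7*y - z + 2
  coefficient of dy ∧ dz: ∂f_3/∂y - ∂f_2/∂z = ∂(x*y)/∂y - ∂(-x*y + 2*x - y*z)/∂z = x + y
Assembling: d(omega) = (-7*y - z + 2) dx ∧ dy + (x + y) dy ∧ dz.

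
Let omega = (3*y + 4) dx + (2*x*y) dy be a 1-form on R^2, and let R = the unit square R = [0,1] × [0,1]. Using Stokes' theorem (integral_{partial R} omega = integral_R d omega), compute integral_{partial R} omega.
integral_(partial R) omega = -2

Stokes: integral_partial_R omega = integral_R d omega with d omega = (∂Q/∂x - ∂P/∂y) dx ∧ dy.
  ∂Q/∂x = 2*y
  ∂P/∂y = 3
  integrand = ∂Q/∂x - ∂P/∂y = 2*y - 3.
Integrating over R: integral_0^1 integral_0^1 (2*y - 3) dx dy = -2.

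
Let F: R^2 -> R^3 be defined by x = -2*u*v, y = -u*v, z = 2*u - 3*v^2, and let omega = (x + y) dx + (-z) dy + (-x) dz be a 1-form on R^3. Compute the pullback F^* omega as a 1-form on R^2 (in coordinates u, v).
F^* omega = (3*v*(2*u*v + 2*u - v^2)) du + (u*(6*u*v + 2*u - 15*v^2)) dv

Using F^*(f dg) = (f ∘ F) d(g ∘ F), substitute each coordinate x_i by F_i(u, v) in f_i, and replace dx_i by d F_i = (∂F_i/∂u) du + (∂F_i/∂v) dv.
  For the x component: f_1(F) = -3*u*v; d F_1 = (-2*v) du + (-2*u) dv
  For the y component: f_2(F) = -2*u + 3*v^2; d F_2 = (-v) du + (-u) dv
  For the z component: f_3(F) = 2*u*v; d F_3 = (2) du + (-6*v) dv
Combining and collecting du, dv coefficients:
  coeff of du: 3*v*(2*u*v + 2*u - v^2)
  coeff of dv: u*(6*u*v + 2*u - 15*v^2)
F^* omega = (3*v*(2*u*v + 2*u - v^2)) du + (u*(6*u*v + 2*u - 15*v^2)) dv.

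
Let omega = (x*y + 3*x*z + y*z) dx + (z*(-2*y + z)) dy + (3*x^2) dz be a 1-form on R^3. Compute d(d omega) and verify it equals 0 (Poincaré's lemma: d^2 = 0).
d(d omega) = 0

Step 1: d omega = sum_{i<j} (∂f_j/∂x_i - ∂f_i/∂x_j) dx_i ∧ dx_j:
  coeff of dx ∧ dy: -x - z
  coeff of dx ∧ dz: 3*x - y
  coeff of dy ∧ dz: 2*y - 2*z
Step 2: Apply d again to each 2-form coefficient. The only possible 3-form in R^3 is dx ∧ dy ∧ dz, with coefficient
  ∂(coeff of dy∧dz)/∂x - ∂(coeff of dx∧dz)/∂y + ∂(coeff of dx∧dy)/∂z
  = ∂/∂x (2*y - 2*z) - ∂/∂y (3*x - y) + ∂/∂z (-x - z).
Each of these terms simplifies to sums of mixed partials that cancel in pairs. The result is 0 (by equality of mixed partials for smooth functions — Schwarz / Clairaut).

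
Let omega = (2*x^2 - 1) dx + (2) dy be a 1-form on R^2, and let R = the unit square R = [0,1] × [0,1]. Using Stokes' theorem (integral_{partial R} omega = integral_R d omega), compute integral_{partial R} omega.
integral_(partial R) omega = 0

Stokes: integral_partial_R omega = integral_R d omega with d omega = (∂Q/∂x - ∂P/∂y) dx ∧ dy.
  ∂Q/∂x = 0
  ∂P/∂y = 0
  integrand = ∂Q/∂x - ∂P/∂y = 0.
Integrating over R: integral_0^1 integral_0^1 (0) dx dy = 0.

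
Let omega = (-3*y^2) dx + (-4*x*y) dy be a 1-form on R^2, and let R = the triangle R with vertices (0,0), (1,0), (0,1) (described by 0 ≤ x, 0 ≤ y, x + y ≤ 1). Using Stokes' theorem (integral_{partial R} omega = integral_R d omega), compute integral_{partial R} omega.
integral_(partial R) omega = 1/3

Stokes: integral_partial_R omega = integral_R d omega with d omega = (∂Q/∂x - ∂P/∂y) dx ∧ dy.
  ∂Q/∂x = -4*y
  ∂P/∂y = -6*y
  integrand = ∂Q/∂x - ∂P/∂y = 2*y.
Integrating over R: integral_0^1 integral_0^{1-x} (2*y) dy dx = 1/3.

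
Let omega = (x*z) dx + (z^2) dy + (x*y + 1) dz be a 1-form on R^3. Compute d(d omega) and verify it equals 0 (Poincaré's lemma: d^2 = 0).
d(d omega) = 0

Step 1: d omega = sum_{i<j} (∂f_j/∂x_i - ∂f_i/∂x_j) dx_i ∧ dx_j:
  coeff of dx ∧ dy: 0
  coeff of dx ∧ dz: -x + y
  coeff of dy ∧ dz: x - 2*z
Step 2: Apply d again to each 2-form coefficient. The only possible 3-form in R^3 is dx ∧ dy ∧ dz, with coefficient
  ∂(coeff of dy∧dz)/∂x - ∂(coeff of dx∧dz)/∂y + ∂(coeff of dx∧dy)/∂z
  = ∂/∂x (x - 2*z) - ∂/∂y (-x + y) + ∂/∂z (0).
Each of these terms simplifies to sums of mixed partials that cancel in pairs. The result is 0 (by equality of mixed partials for smooth functions — Schwarz / Clairaut).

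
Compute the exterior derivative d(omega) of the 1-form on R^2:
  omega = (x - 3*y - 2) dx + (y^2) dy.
d(omega) = (3) dx ∧ dy

For a 1-form omega = sum_i f_i dx_i, the exterior derivative is
  d(omega) = sum_{i < j} (∂f_j/∂x_i - ∂f_i/∂x_j) dx_i ∧ dx_j.
  coefficient of dx ∧ dy: ∂f_2/∂x - ∂f_1/∂y = ∂(y^2)/∂x - ∂(x - 3*y - 2)/∂y = 3
Assembling: d(omega) = (3) dx ∧ dy.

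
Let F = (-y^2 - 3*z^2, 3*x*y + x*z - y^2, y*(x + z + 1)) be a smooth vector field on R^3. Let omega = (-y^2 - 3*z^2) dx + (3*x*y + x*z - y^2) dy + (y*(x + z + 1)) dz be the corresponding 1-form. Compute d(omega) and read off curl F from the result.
d(omega) = (z + 1) dy ∧ dz + (-y - 6*z) dz ∧ dx + (5*y + z) dx ∧ dy; curl F = (z + 1, -y - 6*z, 5*y + z)

d omega = sum_{i<j} (∂f_j/∂x_i - ∂f_i/∂x_j) dx_i ∧ dx_j. Under the identification (dy ∧ dz, dz ∧ dx, dx ∧ dy) ↔ (e_x, e_y, e_z), the coefficients are exactly the components of curl F. Compute:
  ∂R/∂y - ∂Q/∂z = (x + z + 1) - (x) = z + 1
  ∂P/∂z - ∂R/∂x = (-6*z) - (y) = -y - 6*z
  ∂Q/∂x - ∂P/∂y = (3*y + z) - (-2*y) = 5*y + z.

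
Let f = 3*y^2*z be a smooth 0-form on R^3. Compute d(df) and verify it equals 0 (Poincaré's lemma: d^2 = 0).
d(df) = 0

Step 1: df = sum_i (∂f/∂x_i) dx_i = (0) dx + (6*y*z) dy + (3*y^2) dz.
Step 2: Apply d again. Using the 1-form formula, the coefficient of dx ∧ dy in d(df) is ∂^2 f/∂x ∂y - ∂^2 f/∂y ∂x = (0) - (0) = 0 (equality of mixed partials for smooth f).
Similarly for dx ∧ dz and dy ∧ dz — all coefficients vanish. So d(df) = 0.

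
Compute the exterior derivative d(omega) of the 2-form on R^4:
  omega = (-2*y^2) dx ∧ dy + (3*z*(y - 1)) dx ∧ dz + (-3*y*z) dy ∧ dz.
d(omega) = (-3*z) dx ∧ dy ∧ dz

For a 2-form omega = sum_{i<j} g_{ij} dx_i ∧ dx_j, the exterior derivative is
  d(omega) = sum_{i<j} d(g_{ij}) ∧ dx_i ∧ dx_j = sum_{i<j, k} (∂g_{ij}/∂x_k) dx_k ∧ dx_i ∧ dx_j.
Expand each term, using dx_k ∧ dx_i ∧ dx_j = sgn(permutation) dx_{(a)} ∧ dx_{(b)} ∧ dx_{(c)} with (a < b < c) sorted:
  d(3*z*(y - 1)) includes (∂/∂y)(3*z*(y - 1)) dy = (3*z) dy, which multiplied by dx ∧ dz gives (-3*z) dx ∧ dy ∧ dz
Collecting like 3-forms: d(omega) = (-3*z) dx ∧ dy ∧ dz.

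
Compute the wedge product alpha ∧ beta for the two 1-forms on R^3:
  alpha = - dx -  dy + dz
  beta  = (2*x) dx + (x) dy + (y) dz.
alpha ∧ beta = (x) dx ∧ dy + (-2*x - y) dx ∧ dz + (-x - y) dy ∧ dz

Distribute the wedge, using dx_i ∧ dx_j = -dx_j ∧ dx_i and dx_i ∧ dx_i = 0. For each pair (i, j) with i < j, the coefficient of dx_i ∧ dx_j in alpha ∧ beta is (alpha_i * beta_j - alpha_j * beta_i). Collecting: alpha ∧ beta = (x) dx ∧ dy + (-2*x - y) dx ∧ dz + (-x - y) dy ∧ dz.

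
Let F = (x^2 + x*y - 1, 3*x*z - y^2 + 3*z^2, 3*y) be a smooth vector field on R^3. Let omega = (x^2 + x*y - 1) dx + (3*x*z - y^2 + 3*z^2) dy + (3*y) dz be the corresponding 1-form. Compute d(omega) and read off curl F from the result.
d(omega) = (-3*x - 6*z + 3) dy ∧ dz + (0) dz ∧ dx + (-x + 3*z) dx ∧ dy; curl F = (-3*x - 6*z + 3, 0, -x + 3*z)

d omega = sum_{i<j} (∂f_j/∂x_i - ∂f_i/∂x_j) dx_i ∧ dx_j. Under the identification (dy ∧ dz, dz ∧ dx, dx ∧ dy) ↔ (e_x, e_y, e_z), the coefficients are exactly the components of curl F. Compute:
  ∂R/∂y - ∂Q/∂z = (3) - (3*x + 6*z) = -3*x - 6*z + 3
  ∂P/∂z - ∂R/∂x = (0) - (0) = 0
  ∂Q/∂x - ∂P/∂y = (3*z) - (x) = -x + 3*z.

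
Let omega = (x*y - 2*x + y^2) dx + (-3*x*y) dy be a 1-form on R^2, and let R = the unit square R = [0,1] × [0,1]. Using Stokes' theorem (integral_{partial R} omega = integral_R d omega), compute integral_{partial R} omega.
integral_(partial R) omega = -3

Stokes: integral_partial_R omega = integral_R d omega with d omega = (∂Q/∂x - ∂P/∂y) dx ∧ dy.
  ∂Q/∂x = -3*y
  ∂P/∂y = x + 2*y
  integrand = ∂Q/∂x - ∂P/∂y = -x - 5*y.
Integrating over R: integral_0^1 integral_0^1 (-x - 5*y) dx dy = -3.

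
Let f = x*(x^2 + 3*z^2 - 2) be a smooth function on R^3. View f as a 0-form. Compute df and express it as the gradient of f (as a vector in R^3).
df = (3*x^2 + 3*z^2 - 2) dx + (0) dy + (6*x*z) dz; grad f = (3*x^2 + 3*z^2 - 2, 0, 6*x*z)

For a 0-form f, d f = (∂f/∂x) dx + (∂f/∂y) dy + (∂f/∂z) dz. The components of the vector representation are exactly the entries of grad f in Cartesian coordinates:
  ∂f/∂x = 3*x^2 + 3*z^2 - 2
  ∂f/∂y = 0
  ∂f/∂z = 6*x*z.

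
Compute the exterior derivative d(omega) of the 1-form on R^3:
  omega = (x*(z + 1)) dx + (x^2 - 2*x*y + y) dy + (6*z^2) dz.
d(omega) = (2*x - 2*y) dx ∧ dy + (-x) dx ∧ dz

For a 1-form omega = sum_i f_i dx_i, the exterior derivative is
  d(omega) = sum_{i < j} (∂f_j/∂x_i - ∂f_i/∂x_j) dx_i ∧ dx_j.
  coefficient of dx ∧ dy: ∂f_2/∂x - ∂f_1/∂y = ∂(x^2 - 2*x*y + y)/∂x - ∂(x*(z + 1))/∂y = 2*x - 2*y
  coefficient of dx ∧ dz: ∂f_3/∂x - ∂f_1/∂z = ∂(6*z^2)/∂x - ∂(x*(z + 1))/∂z = -x
Assembling: d(omega) = (2*x - 2*y) dx ∧ dy + (-x) dx ∧ dz.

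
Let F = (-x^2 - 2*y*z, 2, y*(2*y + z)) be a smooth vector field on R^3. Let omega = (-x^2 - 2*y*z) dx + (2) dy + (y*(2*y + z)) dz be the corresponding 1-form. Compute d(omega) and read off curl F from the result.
d(omega) = (4*y + z) dy ∧ dz + (-2*y) dz ∧ dx + (2*z) dx ∧ dy; curl F = (4*y + z, -2*y, 2*z)

d omega = sum_{i<j} (∂f_j/∂x_i - ∂f_i/∂x_j) dx_i ∧ dx_j. Under the identification (dy ∧ dz, dz ∧ dx, dx ∧ dy) ↔ (e_x, e_y, e_z), the coefficients are exactly the components of curl F. Compute:
  ∂R/∂y - ∂Q/∂z = (4*y + z) - (0) = 4*y + z
  ∂P/∂z - ∂R/∂x = (-2*y) - (0) = -2*y
  ∂Q/∂x - ∂P/∂y = (0) - (-2*z) = 2*z.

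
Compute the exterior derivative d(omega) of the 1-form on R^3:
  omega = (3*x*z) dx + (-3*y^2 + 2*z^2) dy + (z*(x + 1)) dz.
d(omega) = (-3*x + z) dx ∧ dz + (-4*z) dy ∧ dz

For a 1-form omega = sum_i f_i dx_i, the exterior derivative is
  d(omega) = sum_{i < j} (∂f_j/∂x_i - ∂f_i/∂x_j) dx_i ∧ dx_j.
  coefficient of dx ∧ dz: ∂f_3/∂x - ∂f_1/∂z = ∂(z*(x + 1))/∂x - ∂(3*x*z)/∂z = -3*x + z
  coefficient of dy ∧ dz: ∂f_3/∂y - ∂f_2/∂z = ∂(z*(x + 1))/∂y - ∂(-3*y^2 + 2*z^2)/∂z = -4*z
Assembling: d(omega) = (-3*x + z) dx ∧ dz + (-4*z) dy ∧ dz.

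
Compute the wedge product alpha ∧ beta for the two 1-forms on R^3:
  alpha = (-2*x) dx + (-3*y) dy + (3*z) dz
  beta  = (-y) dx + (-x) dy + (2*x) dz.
alpha ∧ beta = (2*x^2 - 3*y^2) dx ∧ dy + (-4*x^2 + 3*y*z) dx ∧ dz + (3*x*(-2*y + z)) dy ∧ dz

Distribute the wedge, using dx_i ∧ dx_j = -dx_j ∧ dx_i and dx_i ∧ dx_i = 0. For each pair (i, j) with i < j, the coefficient of dx_i ∧ dx_j in alpha ∧ beta is (alpha_i * beta_j - alpha_j * beta_i). Collecting: alpha ∧ beta = (2*x^2 - 3*y^2) dx ∧ dy + (-4*x^2 + 3*y*z) dx ∧ dz + (3*x*(-2*y + z)) dy ∧ dz.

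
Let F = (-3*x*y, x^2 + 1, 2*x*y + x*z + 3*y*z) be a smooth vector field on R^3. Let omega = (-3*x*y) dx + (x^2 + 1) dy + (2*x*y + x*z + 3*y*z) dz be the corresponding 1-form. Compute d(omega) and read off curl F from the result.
d(omega) = (2*x + 3*z) dy ∧ dz + (-2*y - z) dz ∧ dx + (5*x) dx ∧ dy; curl F = (2*x + 3*z, -2*y - z, 5*x)

d omega = sum_{i<j} (∂f_j/∂x_i - ∂f_i/∂x_j) dx_i ∧ dx_j. Under the identification (dy ∧ dz, dz ∧ dx, dx ∧ dy) ↔ (e_x, e_y, e_z), the coefficients are exactly the components of curl F. Compute:
  ∂R/∂y - ∂Q/∂z = (2*x + 3*z) - (0) = 2*x + 3*z
  ∂P/∂z - ∂R/∂x = (0) - (2*y + z) = -2*y - z
  ∂Q/∂x - ∂P/∂y = (2*x) - (-3*x) = 5*x.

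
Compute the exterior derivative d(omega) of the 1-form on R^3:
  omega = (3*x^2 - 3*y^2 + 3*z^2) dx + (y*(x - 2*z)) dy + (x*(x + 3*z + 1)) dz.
d(omega) = (7*y) dx ∧ dy + (2*x - 3*z + 1) dx ∧ dz + (2*y) dy ∧ dz

For a 1-form omega = sum_i f_i dx_i, the exterior derivative is
  d(omega) = sum_{i < j} (∂f_j/∂x_i - ∂f_i/∂x_j) dx_i ∧ dx_j.
  coefficient of dx ∧ dy: ∂f_2/∂x - ∂f_1/∂y = ∂(y*(x - 2*z))/∂x - ∂(3*x^2 - 3*y^2 + 3*z^2)/∂y = 7*y
  coefficient of dx ∧ dz: ∂f_3/∂x - ∂f_1/∂z = ∂(x*(x + 3*z + 1))/∂x - ∂(3*x^2 - 3*y^2 + 3*z^2)/∂z = 2*x - 3*z + 1
  coefficient of dy ∧ dz: ∂f_3/∂y - ∂f_2/∂z = ∂(x*(x + 3*z + 1))/∂y - ∂(y*(x - 2*z))/∂z = 2*y
Assembling: d(omega) = (7*y) dx ∧ dy + (2*x - 3*z + 1) dx ∧ dz + (2*y) dy ∧ dz.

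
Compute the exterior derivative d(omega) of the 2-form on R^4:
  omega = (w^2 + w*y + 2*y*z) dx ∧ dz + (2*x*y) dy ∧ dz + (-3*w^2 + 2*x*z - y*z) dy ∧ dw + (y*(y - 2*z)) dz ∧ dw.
d(omega) = (-w + 2*y - 2*z) dx ∧ dy ∧ dz + (2*w + y) dx ∧ dz ∧ dw + (2*z) dx ∧ dy ∧ dw + (-2*x + 3*y - 2*z) dy ∧ dz ∧ dw

For a 2-form omega = sum_{i<j} g_{ij} dx_i ∧ dx_j, the exterior derivative is
  d(omega) = sum_{i<j} d(g_{ij}) ∧ dx_i ∧ dx_j = sum_{i<j, k} (∂g_{ij}/∂x_k) dx_k ∧ dx_i ∧ dx_j.
Expand each term, using dx_k ∧ dx_i ∧ dx_j = sgn(permutation) dx_{(a)} ∧ dx_{(b)} ∧ dx_{(c)} with (a < b < c) sorted:
  d(w^2 + w*y + 2*y*z) includes (∂/∂y)(w^2 + w*y + 2*y*z) dy = (w + 2*z) dy, which multiplied by dx ∧ dz gives (-w - 2*z) dx ∧ dy ∧ dz
  d(w^2 + w*y + 2*y*z) includes (∂/∂w)(w^2 + w*y + 2*y*z) dw = (2*w + y) dw, which multiplied by dx ∧ dz gives (2*w + y) dx ∧ dz ∧ dw
  d(2*x*y) includes (∂/∂x)(2*x*y) dx = (2*y) dx, which multiplied by dy ∧ dz gives (2*y) dx ∧ dy ∧ dz
  d(-3*w^2 + 2*x*z - y*z) includes (∂/∂x)(-3*w^2 + 2*x*z - y*z) dx = (2*z) dx, which multiplied by dy ∧ dw gives (2*z) dx ∧ dy ∧ dw
  d(-3*w^2 + 2*x*z - y*z) includes (∂/∂z)(-3*w^2 + 2*x*z - y*z) dz = (2*x - y) dz, which multiplied by dy ∧ dw gives (-2*x + y) dy ∧ dz ∧ dw
  d(y*(y - 2*z)) includes (∂/∂y)(y*(y - 2*z)) dy = (2*y - 2*z) dy, which multiplied by dz ∧ dw gives (2*y - 2*z) dy ∧ dz ∧ dw
Collecting like 3-forms: d(omega) = (-w + 2*y - 2*z) dx ∧ dy ∧ dz + (2*w + y) dx ∧ dz ∧ dw + (2*z) dx ∧ dy ∧ dw + (-2*x + 3*y - 2*z) dy ∧ dz ∧ dw.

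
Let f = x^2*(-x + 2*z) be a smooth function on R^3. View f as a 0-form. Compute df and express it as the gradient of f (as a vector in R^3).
df = (x*(-3*x + 4*z)) dx + (0) dy + (2*x^2) dz; grad f = (x*(-3*x + 4*z), 0, 2*x^2)

For a 0-form f, d f = (∂f/∂x) dx + (∂f/∂y) dy + (∂f/∂z) dz. The components of the vector representation are exactly the entries of grad f in Cartesian coordinates:
  ∂f/∂x = x*(-3*x + 4*z)
  ∂f/∂y = 0
  ∂f/∂z = 2*x^2.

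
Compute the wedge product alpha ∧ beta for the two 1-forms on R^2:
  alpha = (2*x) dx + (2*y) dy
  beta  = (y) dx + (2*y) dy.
alpha ∧ beta = (2*y*(2*x - y)) dx ∧ dy

Distribute the wedge, using dx_i ∧ dx_j = -dx_j ∧ dx_i and dx_i ∧ dx_i = 0. For each pair (i, j) with i < j, the coefficient of dx_i ∧ dx_j in alpha ∧ beta is (alpha_i * beta_j - alpha_j * beta_i). Collecting: alpha ∧ beta = (2*y*(2*x - y)) dx ∧ dy.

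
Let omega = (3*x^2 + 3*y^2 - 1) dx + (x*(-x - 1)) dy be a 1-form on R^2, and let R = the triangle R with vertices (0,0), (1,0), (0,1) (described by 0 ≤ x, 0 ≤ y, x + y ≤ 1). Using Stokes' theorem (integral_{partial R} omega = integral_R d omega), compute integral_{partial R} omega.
integral_(partial R) omega = -11/6

Stokes: integral_partial_R omega = integral_R d omega with d omega = (∂Q/∂x - ∂P/∂y) dx ∧ dy.
  ∂Q/∂x = -2*x - 1
  ∂P/∂y = 6*y
  integrand = ∂Q/∂x - ∂P/∂y = -2*x - 6*y - 1.
Integrating over R: integral_0^1 integral_0^{1-x} (-2*x - 6*y - 1) dy dx = -11/6.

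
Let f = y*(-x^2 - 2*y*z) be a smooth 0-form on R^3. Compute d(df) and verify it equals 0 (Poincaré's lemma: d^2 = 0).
d(df) = 0

Step 1: df = sum_i (∂f/∂x_i) dx_i = (-2*x*y) dx + (-x^2 - 4*y*z) dy + (-2*y^2) dz.
Step 2: Apply d again. Using the 1-form formula, the coefficient of dx ∧ dy in d(df) is ∂^2 f/∂x ∂y - ∂^2 f/∂y ∂x = (-2*x) - (-2*x) = 0 (equality of mixed partials for smooth f).
Similarly for dx ∧ dz and dy ∧ dz — all coefficients vanish. So d(df) = 0.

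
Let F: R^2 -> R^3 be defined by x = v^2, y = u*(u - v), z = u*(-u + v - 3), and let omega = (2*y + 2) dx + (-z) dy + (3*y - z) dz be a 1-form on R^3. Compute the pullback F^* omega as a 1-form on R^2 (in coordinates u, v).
F^* omega = (3*u*(-2*u^2 + 3*u*v - 4*u - v^2 + 4*v - 3)) du + (3*u^3 + u^2*v - 4*u*v^2 + 4*v) dv

Using F^*(f dg) = (f ∘ F) d(g ∘ F), substitute each coordinate x_i by F_i(u, v) in f_i, and replace dx_i by d F_i = (∂F_i/∂u) du + (∂F_i/∂v) dv.
  For the x component: f_1(F) = 2*u^2 - 2*u*v + 2; d F_1 = (0) du + (2*v) dv
  For the y component: f_2(F) = u*(u - v + 3); d F_2 = (2*u - v) du + (-u) dv
  For the z component: f_3(F) = u*(4*u - 4*v + 3); d F_3 = (-2*u + v - 3) du + (u) dv
Combining and collecting du, dv coefficients:
  coeff of du: 3*u*(-2*u^2 + 3*u*v - 4*u - v^2 + 4*v - 3)
  coeff of dv: 3*u^3 + u^2*v - 4*u*v^2 + 4*v
F^* omega = (3*u*(-2*u^2 + 3*u*v - 4*u - v^2 + 4*v - 3)) du + (3*u^3 + u^2*v - 4*u*v^2 + 4*v) dv.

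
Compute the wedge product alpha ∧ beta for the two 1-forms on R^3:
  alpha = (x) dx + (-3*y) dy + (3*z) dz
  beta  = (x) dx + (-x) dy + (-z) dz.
alpha ∧ beta = (x*(-x + 3*y)) dx ∧ dy + (-4*x*z) dx ∧ dz + (3*z*(x + y)) dy ∧ dz

Distribute the wedge, using dx_i ∧ dx_j = -dx_j ∧ dx_i and dx_i ∧ dx_i = 0. For each pair (i, j) with i < j, the coefficient of dx_i ∧ dx_j in alpha ∧ beta is (alpha_i * beta_j - alpha_j * beta_i). Collecting: alpha ∧ beta = (x*(-x + 3*y)) dx ∧ dy + (-4*x*z) dx ∧ dz + (3*z*(x + y)) dy ∧ dz.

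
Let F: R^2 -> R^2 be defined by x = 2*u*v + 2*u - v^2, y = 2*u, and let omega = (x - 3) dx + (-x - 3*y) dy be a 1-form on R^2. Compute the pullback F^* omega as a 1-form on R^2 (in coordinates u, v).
F^* omega = (4*u*v^2 + 4*u*v - 12*u - 2*v^3 - 6*v - 6) du + (4*u^2*v + 4*u^2 - 6*u*v^2 - 4*u*v - 6*u + 2*v^3 + 6*v) dv

Using F^*(f dg) = (f ∘ F) d(g ∘ F), substitute each coordinate x_i by F_i(u, v) in f_i, and replace dx_i by d F_i = (∂F_i/∂u) du + (∂F_i/∂v) dv.
  For the x component: f_1(F) = 2*u*v + 2*u - v^2 - 3; d F_1 = (2*v + 2) du + (2*u - 2*v) dv
  For the y component: f_2(F) = -2*u*v - 8*u + v^2; d F_2 = (2) du + (0) dv
Combining and collecting du, dv coefficients:
  coeff of du: 4*u*v^2 + 4*u*v - 12*u - 2*v^3 - 6*v - 6
  coeff of dv: 4*u^2*v + 4*u^2 - 6*u*v^2 - 4*u*v - 6*u + 2*v^3 + 6*v
F^* omega = (4*u*v^2 + 4*u*v - 12*u - 2*v^3 - 6*v - 6) du + (4*u^2*v + 4*u^2 - 6*u*v^2 - 4*u*v - 6*u + 2*v^3 + 6*v) dv.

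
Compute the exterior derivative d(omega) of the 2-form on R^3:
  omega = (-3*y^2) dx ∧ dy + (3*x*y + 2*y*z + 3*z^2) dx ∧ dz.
d(omega) = (-3*x - 2*z) dx ∧ dy ∧ dz

For a 2-form omega = sum_{i<j} g_{ij} dx_i ∧ dx_j, the exterior derivative is
  d(omega) = sum_{i<j} d(g_{ij}) ∧ dx_i ∧ dx_j = sum_{i<j, k} (∂g_{ij}/∂x_k) dx_k ∧ dx_i ∧ dx_j.
Expand each term, using dx_k ∧ dx_i ∧ dx_j = sgn(permutation) dx_{(a)} ∧ dx_{(b)} ∧ dx_{(c)} with (a < b < c) sorted:
  d(3*x*y + 2*y*z + 3*z^2) includes (∂/∂y)(3*x*y + 2*y*z + 3*z^2) dy = (3*x + 2*z) dy, which multiplied by dx ∧ dz gives (-3*x - 2*z) dx ∧ dy ∧ dz
Collecting like 3-forms: d(omega) = (-3*x - 2*z) dx ∧ dy ∧ dz.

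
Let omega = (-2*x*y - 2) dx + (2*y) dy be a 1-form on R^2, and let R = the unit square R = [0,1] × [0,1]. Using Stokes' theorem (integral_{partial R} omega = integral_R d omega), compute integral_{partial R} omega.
integral_(partial R) omega = 1

Stokes: integral_partial_R omega = integral_R d omega with d omega = (∂Q/∂x - ∂P/∂y) dx ∧ dy.
  ∂Q/∂x = 0
  ∂P/∂y = -2*x
  integrand = ∂Q/∂x - ∂P/∂y = 2*x.
Integrating over R: integral_0^1 integral_0^1 (2*x) dx dy = 1.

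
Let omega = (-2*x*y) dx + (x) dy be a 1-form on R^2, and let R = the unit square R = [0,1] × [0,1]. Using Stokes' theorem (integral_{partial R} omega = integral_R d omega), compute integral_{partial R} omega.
integral_(partial R) omega = 2

Stokes: integral_partial_R omega = integral_R d omega with d omega = (∂Q/∂x - ∂P/∂y) dx ∧ dy.
  ∂Q/∂x = 1
  ∂P/∂y = -2*x
  integrand = ∂Q/∂x - ∂P/∂y = 2*x + 1.
Integrating over R: integral_0^1 integral_0^1 (2*x + 1) dx dy = 2.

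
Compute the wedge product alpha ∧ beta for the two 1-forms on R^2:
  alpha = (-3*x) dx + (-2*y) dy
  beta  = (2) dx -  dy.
alpha ∧ beta = (3*x + 4*y) dx ∧ dy

Distribute the wedge, using dx_i ∧ dx_j = -dx_j ∧ dx_i and dx_i ∧ dx_i = 0. For each pair (i, j) with i < j, the coefficient of dx_i ∧ dx_j in alpha ∧ beta is (alpha_i * beta_j - alpha_j * beta_i). Collecting: alpha ∧ beta = (3*x + 4*y) dx ∧ dy.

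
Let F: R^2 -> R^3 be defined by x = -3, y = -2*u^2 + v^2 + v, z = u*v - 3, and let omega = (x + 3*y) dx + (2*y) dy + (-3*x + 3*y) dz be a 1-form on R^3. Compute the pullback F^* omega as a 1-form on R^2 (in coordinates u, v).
F^* omega = (16*u^3 - 6*u^2*v - 8*u*v^2 - 8*u*v + 3*v^3 + 3*v^2 + 9*v) du + (-6*u^3 - 8*u^2*v - 4*u^2 + 3*u*v^2 + 3*u*v + 9*u + 4*v^3 + 6*v^2 + 2*v) dv

Using F^*(f dg) = (f ∘ F) d(g ∘ F), substitute each coordinate x_i by F_i(u, v) in f_i, and replace dx_i by d F_i = (∂F_i/∂u) du + (∂F_i/∂v) dv.
  For the x component: f_1(F) = -6*u^2 + 3*v^2 + 3*v - 3; d F_1 = (0) du + (0) dv
  For the y component: f_2(F) = -4*u^2 + 2*v^2 + 2*v; d F_2 = (-4*u) du + (2*v + 1) dv
  For the z component: f_3(F) = -6*u^2 + 3*v^2 + 3*v + 9; d F_3 = (v) du + (u) dv
Combining and collecting du, dv coefficients:
  coeff of du: 16*u^3 - 6*u^2*v - 8*u*v^2 - 8*u*v + 3*v^3 + 3*v^2 + 9*v
  coeff of dv: -6*u^3 - 8*u^2*v - 4*u^2 + 3*u*v^2 + 3*u*v + 9*u + 4*v^3 + 6*v^2 + 2*v
F^* omega = (16*u^3 - 6*u^2*v - 8*u*v^2 - 8*u*v + 3*v^3 + 3*v^2 + 9*v) du + (-6*u^3 - 8*u^2*v - 4*u^2 + 3*u*v^2 + 3*u*v + 9*u + 4*v^3 + 6*v^2 + 2*v) dv.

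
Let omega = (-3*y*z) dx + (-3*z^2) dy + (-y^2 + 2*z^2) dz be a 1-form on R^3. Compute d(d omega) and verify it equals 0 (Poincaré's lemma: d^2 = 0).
d(d omega) = 0

Step 1: d omega = sum_{i<j} (∂f_j/∂x_i - ∂f_i/∂x_j) dx_i ∧ dx_j:
  coeff of dx ∧ dy: 3*z
  coeff of dx ∧ dz: 3*y
  coeff of dy ∧ dz: -2*y + 6*z
Step 2: Apply d again to each 2-form coefficient. The only possible 3-form in R^3 is dx ∧ dy ∧ dz, with coefficient
  ∂(coeff of dy∧dz)/∂x - ∂(coeff of dx∧dz)/∂y + ∂(coeff of dx∧dy)/∂z
  = ∂/∂x (-2*y + 6*z) - ∂/∂y (3*y) + ∂/∂z (3*z).
Each of these terms simplifies to sums of mixed partials that cancel in pairs. The result is 0 (by equality of mixed partials for smooth functions — Schwarz / Clairaut).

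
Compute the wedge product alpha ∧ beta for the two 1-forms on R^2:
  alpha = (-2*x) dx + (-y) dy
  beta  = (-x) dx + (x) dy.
alpha ∧ beta = (-x*(2*x + y)) dx ∧ dy

Distribute the wedge, using dx_i ∧ dx_j = -dx_j ∧ dx_i and dx_i ∧ dx_i = 0. For each pair (i, j) with i < j, the coefficient of dx_i ∧ dx_j in alpha ∧ beta is (alpha_i * beta_j - alpha_j * beta_i). Collecting: alpha ∧ beta = (-x*(2*x + y)) dx ∧ dy.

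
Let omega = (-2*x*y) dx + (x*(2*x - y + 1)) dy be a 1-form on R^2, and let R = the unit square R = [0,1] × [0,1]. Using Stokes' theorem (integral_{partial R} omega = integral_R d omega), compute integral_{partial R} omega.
integral_(partial R) omega = 7/2

Stokes: integral_partial_R omega = integral_R d omega with d omega = (∂Q/∂x - ∂P/∂y) dx ∧ dy.
  ∂Q/∂x = 4*x - y + 1
  ∂P/∂y = -2*x
  integrand = ∂Q/∂x - ∂P/∂y = 6*x - y + 1.
Integrating over R: integral_0^1 integral_0^1 (6*x - y + 1) dx dy = 7/2.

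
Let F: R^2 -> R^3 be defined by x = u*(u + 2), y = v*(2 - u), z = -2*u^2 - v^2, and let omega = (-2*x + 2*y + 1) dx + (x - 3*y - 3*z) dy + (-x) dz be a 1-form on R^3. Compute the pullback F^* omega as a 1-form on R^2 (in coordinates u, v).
F^* omega = (-11*u^2*v - 4*u^2 - 3*u*v^2 + 2*u*v - 6*u - 3*v^3 + 6*v^2 + 8*v + 2) du + (-7*u^3 - u^2*v + 12*u^2 - 3*u*v^2 + 16*u*v + 4*u + 6*v^2 - 12*v) dv

Using F^*(f dg) = (f ∘ F) d(g ∘ F), substitute each coordinate x_i by F_i(u, v) in f_i, and replace dx_i by d F_i = (∂F_i/∂u) du + (∂F_i/∂v) dv.
  For the x component: f_1(F) = -2*u^2 - 2*u*v - 4*u + 4*v + 1; d F_1 = (2*u + 2) du + (0) dv
  For the y component: f_2(F) = 7*u^2 + 3*u*v + 2*u + 3*v^2 - 6*v; d F_2 = (-v) du + (2 - u) dv
  For the z component: f_3(F) = u*(-u - 2); d F_3 = (-4*u) du + (-2*v) dv
Combining and collecting du, dv coefficients:
  coeff of du: -11*u^2*v - 4*u^2 - 3*u*v^2 + 2*u*v - 6*u - 3*v^3 + 6*v^2 + 8*v + 2
  coeff of dv: -7*u^3 - u^2*v + 12*u^2 - 3*u*v^2 + 16*u*v + 4*u + 6*v^2 - 12*v
F^* omega = (-11*u^2*v - 4*u^2 - 3*u*v^2 + 2*u*v - 6*u - 3*v^3 + 6*v^2 + 8*v + 2) du + (-7*u^3 - u^2*v + 12*u^2 - 3*u*v^2 + 16*u*v + 4*u + 6*v^2 - 12*v) dv.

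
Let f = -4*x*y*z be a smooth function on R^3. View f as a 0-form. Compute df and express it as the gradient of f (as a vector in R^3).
df = (-4*y*z) dx + (-4*x*z) dy + (-4*x*y) dz; grad f = (-4*y*z, -4*x*z, -4*x*y)

For a 0-form f, d f = (∂f/∂x) dx + (∂f/∂y) dy + (∂f/∂z) dz. The components of the vector representation are exactly the entries of grad f in Cartesian coordinates:
  ∂f/∂x = -4*y*z
  ∂f/∂y = -4*x*z
  ∂f/∂z = -4*x*y.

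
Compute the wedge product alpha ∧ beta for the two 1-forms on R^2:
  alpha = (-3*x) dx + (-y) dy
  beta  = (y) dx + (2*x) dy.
alpha ∧ beta = (-6*x^2 + y^2) dx ∧ dy

Distribute the wedge, using dx_i ∧ dx_j = -dx_j ∧ dx_i and dx_i ∧ dx_i = 0. For each pair (i, j) with i < j, the coefficient of dx_i ∧ dx_j in alpha ∧ beta is (alpha_i * beta_j - alpha_j * beta_i). Collecting: alpha ∧ beta = (-6*x^2 + y^2) dx ∧ dy.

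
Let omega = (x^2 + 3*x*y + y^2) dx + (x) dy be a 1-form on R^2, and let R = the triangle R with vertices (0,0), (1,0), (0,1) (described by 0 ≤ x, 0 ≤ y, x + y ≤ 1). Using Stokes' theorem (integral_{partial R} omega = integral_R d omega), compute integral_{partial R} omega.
integral_(partial R) omega = -1/3

Stokes: integral_partial_R omega = integral_R d omega with d omega = (∂Q/∂x - ∂P/∂y) dx ∧ dy.
  ∂Q/∂x = 1
  ∂P/∂y = 3*x + 2*y
  integrand = ∂Q/∂x - ∂P/∂y = -3*x - 2*y + 1.
Integrating over R: integral_0^1 integral_0^{1-x} (-3*x - 2*y + 1) dy dx = -1/3.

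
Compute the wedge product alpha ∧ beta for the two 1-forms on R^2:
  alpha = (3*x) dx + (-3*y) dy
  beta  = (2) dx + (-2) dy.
alpha ∧ beta = (-6*x + 6*y) dx ∧ dy

Distribute the wedge, using dx_i ∧ dx_j = -dx_j ∧ dx_i and dx_i ∧ dx_i = 0. For each pair (i, j) with i < j, the coefficient of dx_i ∧ dx_j in alpha ∧ beta is (alpha_i * beta_j - alpha_j * beta_i). Collecting: alpha ∧ beta = (-6*x + 6*y) dx ∧ dy.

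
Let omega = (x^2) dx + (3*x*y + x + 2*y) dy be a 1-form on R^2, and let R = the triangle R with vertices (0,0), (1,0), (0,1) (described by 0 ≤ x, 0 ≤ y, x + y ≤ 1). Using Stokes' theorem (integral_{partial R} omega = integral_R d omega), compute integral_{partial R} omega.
integral_(partial R) omega = 1

Stokes: integral_partial_R omega = integral_R d omega with d omega = (∂Q/∂x - ∂P/∂y) dx ∧ dy.
  ∂Q/∂x = 3*y + 1
  ∂P/∂y = 0
  integrand = ∂Q/∂x - ∂P/∂y = 3*y + 1.
Integrating over R: integral_0^1 integral_0^{1-x} (3*y + 1) dy dx = 1.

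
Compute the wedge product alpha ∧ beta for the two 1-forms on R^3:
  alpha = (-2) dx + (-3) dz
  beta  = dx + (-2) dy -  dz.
alpha ∧ beta = (4) dx ∧ dy + (5) dx ∧ dz + (-6) dy ∧ dz

Distribute the wedge, using dx_i ∧ dx_j = -dx_j ∧ dx_i and dx_i ∧ dx_i = 0. For each pair (i, j) with i < j, the coefficient of dx_i ∧ dx_j in alpha ∧ beta is (alpha_i * beta_j - alpha_j * beta_i). Collecting: alpha ∧ beta = (4) dx ∧ dy + (5) dx ∧ dz + (-6) dy ∧ dz.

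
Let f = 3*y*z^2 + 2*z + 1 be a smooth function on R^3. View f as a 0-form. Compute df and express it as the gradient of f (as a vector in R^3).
df = (0) dx + (3*z^2) dy + (6*y*z + 2) dz; grad f = (0, 3*z^2, 6*y*z + 2)

For a 0-form f, d f = (∂f/∂x) dx + (∂f/∂y) dy + (∂f/∂z) dz. The components of the vector representation are exactly the entries of grad f in Cartesian coordinates:
  ∂f/∂x = 0
  ∂f/∂y = 3*z^2
  ∂f/∂z = 6*y*z + 2.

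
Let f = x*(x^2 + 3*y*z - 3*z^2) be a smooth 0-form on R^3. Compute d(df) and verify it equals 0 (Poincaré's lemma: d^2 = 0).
d(df) = 0

Step 1: df = sum_i (∂f/∂x_i) dx_i = (3*x^2 + 3*y*z - 3*z^2) dx + (3*x*z) dy + (3*x*(y - 2*z)) dz.
Step 2: Apply d again. Using the 1-form formula, the coefficient of dx ∧ dy in d(df) is ∂^2 f/∂x ∂y - ∂^2 f/∂y ∂x = (3*z) - (3*z) = 0 (equality of mixed partials for smooth f).
Similarly for dx ∧ dz and dy ∧ dz — all coefficients vanish. So d(df) = 0.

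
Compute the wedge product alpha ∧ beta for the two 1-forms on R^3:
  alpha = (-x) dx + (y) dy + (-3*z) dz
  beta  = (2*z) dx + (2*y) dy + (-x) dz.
alpha ∧ beta = (-2*y*(x + z)) dx ∧ dy + (x^2 + 6*z^2) dx ∧ dz + (y*(-x + 6*z)) dy ∧ dz

Distribute the wedge, using dx_i ∧ dx_j = -dx_j ∧ dx_i and dx_i ∧ dx_i = 0. For each pair (i, j) with i < j, the coefficient of dx_i ∧ dx_j in alpha ∧ beta is (alpha_i * beta_j - alpha_j * beta_i). Collecting: alpha ∧ beta = (-2*y*(x + z)) dx ∧ dy + (x^2 + 6*z^2) dx ∧ dz + (y*(-x + 6*z)) dy ∧ dz.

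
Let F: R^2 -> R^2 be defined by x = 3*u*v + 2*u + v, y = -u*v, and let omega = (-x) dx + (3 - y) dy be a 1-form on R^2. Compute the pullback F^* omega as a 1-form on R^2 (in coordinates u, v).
F^* omega = (-10*u*v^2 - 12*u*v - 4*u - 3*v^2 - 5*v) du + (-10*u^2*v - 6*u^2 - 6*u*v - 5*u - v) dv

Using F^*(f dg) = (f ∘ F) d(g ∘ F), substitute each coordinate x_i by F_i(u, v) in f_i, and replace dx_i by d F_i = (∂F_i/∂u) du + (∂F_i/∂v) dv.
  For the x component: f_1(F) = -3*u*v - 2*u - v; d F_1 = (3*v + 2) du + (3*u + 1) dv
  For the y component: f_2(F) = u*v + 3; d F_2 = (-v) du + (-u) dv
Combining and collecting du, dv coefficients:
  coeff of du: -10*u*v^2 - 12*u*v - 4*u - 3*v^2 - 5*v
  coeff of dv: -10*u^2*v - 6*u^2 - 6*u*v - 5*u - v
F^* omega = (-10*u*v^2 - 12*u*v - 4*u - 3*v^2 - 5*v) du + (-10*u^2*v - 6*u^2 - 6*u*v - 5*u - v) dv.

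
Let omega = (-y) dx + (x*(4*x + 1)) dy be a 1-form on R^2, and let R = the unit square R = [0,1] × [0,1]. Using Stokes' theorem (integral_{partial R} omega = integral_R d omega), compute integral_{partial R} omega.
integral_(partial R) omega = 6

Stokes: integral_partial_R omega = integral_R d omega with d omega = (∂Q/∂x - ∂P/∂y) dx ∧ dy.
  ∂Q/∂x = 8*x + 1
  ∂P/∂y = -1
  integrand = ∂Q/∂x - ∂P/∂y = 8*x + 2.
Integrating over R: integral_0^1 integral_0^1 (8*x + 2) dx dy = 6.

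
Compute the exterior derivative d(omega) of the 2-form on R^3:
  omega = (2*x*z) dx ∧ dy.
d(omega) = (2*x) dx ∧ dy ∧ dz

For a 2-form omega = sum_{i<j} g_{ij} dx_i ∧ dx_j, the exterior derivative is
  d(omega) = sum_{i<j} d(g_{ij}) ∧ dx_i ∧ dx_j = sum_{i<j, k} (∂g_{ij}/∂x_k) dx_k ∧ dx_i ∧ dx_j.
Expand each term, using dx_k ∧ dx_i ∧ dx_j = sgn(permutation) dx_{(a)} ∧ dx_{(b)} ∧ dx_{(c)} with (a < b < c) sorted:
  d(2*x*z) includes (∂/∂z)(2*x*z) dz = (2*x) dz, which multiplied by dx ∧ dy gives (2*x) dx ∧ dy ∧ dz
Collecting like 3-forms: d(omega) = (2*x) dx ∧ dy ∧ dz.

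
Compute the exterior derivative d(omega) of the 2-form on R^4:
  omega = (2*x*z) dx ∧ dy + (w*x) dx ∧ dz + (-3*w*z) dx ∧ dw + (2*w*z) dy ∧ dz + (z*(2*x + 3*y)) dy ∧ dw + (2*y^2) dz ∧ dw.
d(omega) = (2*x) dx ∧ dy ∧ dz + (3*w + x) dx ∧ dz ∧ dw + (-2*x + y + 2*z) dy ∧ dz ∧ dw + (2*z) dx ∧ dy ∧ dw

For a 2-form omega = sum_{i<j} g_{ij} dx_i ∧ dx_j, the exterior derivative is
  d(omega) = sum_{i<j} d(g_{ij}) ∧ dx_i ∧ dx_j = sum_{i<j, k} (∂g_{ij}/∂x_k) dx_k ∧ dx_i ∧ dx_j.
Expand each term, using dx_k ∧ dx_i ∧ dx_j = sgn(permutation) dx_{(a)} ∧ dx_{(b)} ∧ dx_{(c)} with (a < b < c) sorted:
  d(2*x*z) includes (∂/∂z)(2*x*z) dz = (2*x) dz, which multiplied by dx ∧ dy gives (2*x) dx ∧ dy ∧ dz
  d(w*x) includes (∂/∂w)(w*x) dw = (x) dw, which multiplied by dx ∧ dz gives (x) dx ∧ dz ∧ dw
  d(-3*w*z) includes (∂/∂z)(-3*w*z) dz = (-3*w) dz, which multiplied by dx ∧ dw gives (3*w) dx ∧ dz ∧ dw
  d(2*w*z) includes (∂/∂w)(2*w*z) dw = (2*z) dw, which multiplied by dy ∧ dz gives (2*z) dy ∧ dz ∧ dw
  d(z*(2*x + 3*y)) includes (∂/∂x)(z*(2*x + 3*y)) dx = (2*z) dx, which multiplied by dy ∧ dw gives (2*z) dx ∧ dy ∧ dw
  d(z*(2*x + 3*y)) includes (∂/∂z)(z*(2*x + 3*y)) dz = (2*x + 3*y) dz, which multiplied by dy ∧ dw gives (-2*x - 3*y) dy ∧ dz ∧ dw
  d(2*y^2) includes (∂/∂y)(2*y^2) dy = (4*y) dy, which multiplied by dz ∧ dw gives (4*y) dy ∧ dz ∧ dw
Collecting like 3-forms: d(omega) = (2*x) dx ∧ dy ∧ dz + (3*w + x) dx ∧ dz ∧ dw + (-2*x + y + 2*z) dy ∧ dz ∧ dw + (2*z) dx ∧ dy ∧ dw.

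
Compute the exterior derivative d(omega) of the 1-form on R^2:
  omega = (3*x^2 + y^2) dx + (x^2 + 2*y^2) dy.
d(omega) = (2*x - 2*y) dx ∧ dy

For a 1-form omega = sum_i f_i dx_i, the exterior derivative is
  d(omega) = sum_{i < j} (∂f_j/∂x_i - ∂f_i/∂x_j) dx_i ∧ dx_j.
  coefficient of dx ∧ dy: ∂f_2/∂x - ∂f_1/∂y = ∂(x^2 + 2*y^2)/∂x - ∂(3*x^2 + y^2)/∂y = 2*x - 2*y
Assembling: d(omega) = (2*x - 2*y) dx ∧ dy.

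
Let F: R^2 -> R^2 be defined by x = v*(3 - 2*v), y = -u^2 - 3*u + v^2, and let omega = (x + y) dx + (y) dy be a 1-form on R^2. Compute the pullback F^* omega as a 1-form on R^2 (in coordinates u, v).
F^* omega = (2*u^3 + 9*u^2 - 2*u*v^2 + 9*u - 3*v^2) du + (2*u^2*v - 3*u^2 + 6*u*v - 9*u + 6*v^3 - 15*v^2 + 9*v) dv

Using F^*(f dg) = (f ∘ F) d(g ∘ F), substitute each coordinate x_i by F_i(u, v) in f_i, and replace dx_i by d F_i = (∂F_i/∂u) du + (∂F_i/∂v) dv.
  For the x component: f_1(F) = -u^2 - 3*u - v^2 + 3*v; d F_1 = (0) du + (3 - 4*v) dv
  For the y component: f_2(F) = -u^2 - 3*u + v^2; d F_2 = (-2*u - 3) du + (2*v) dv
Combining and collecting du, dv coefficients:
  coeff of du: 2*u^3 + 9*u^2 - 2*u*v^2 + 9*u - 3*v^2
  coeff of dv: 2*u^2*v - 3*u^2 + 6*u*v - 9*u + 6*v^3 - 15*v^2 + 9*v
F^* omega = (2*u^3 + 9*u^2 - 2*u*v^2 + 9*u - 3*v^2) du + (2*u^2*v - 3*u^2 + 6*u*v - 9*u + 6*v^3 - 15*v^2 + 9*v) dv.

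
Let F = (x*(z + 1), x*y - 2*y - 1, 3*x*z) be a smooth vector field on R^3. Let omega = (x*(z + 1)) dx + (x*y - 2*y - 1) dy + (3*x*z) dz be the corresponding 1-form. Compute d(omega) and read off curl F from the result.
d(omega) = (0) dy ∧ dz + (x - 3*z) dz ∧ dx + (y) dx ∧ dy; curl F = (0, x - 3*z, y)

d omega = sum_{i<j} (∂f_j/∂x_i - ∂f_i/∂x_j) dx_i ∧ dx_j. Under the identification (dy ∧ dz, dz ∧ dx, dx ∧ dy) ↔ (e_x, e_y, e_z), the coefficients are exactly the components of curl F. Compute:
  ∂R/∂y - ∂Q/∂z = (0) - (0) = 0
  ∂P/∂z - ∂R/∂x = (x) - (3*z) = x - 3*z
  ∂Q/∂x - ∂P/∂y = (y) - (0) = y.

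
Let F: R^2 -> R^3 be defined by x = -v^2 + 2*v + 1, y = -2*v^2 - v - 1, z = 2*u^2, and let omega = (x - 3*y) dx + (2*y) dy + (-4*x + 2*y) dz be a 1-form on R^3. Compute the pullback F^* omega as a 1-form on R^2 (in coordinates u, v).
F^* omega = (8*u*(-5*v - 3)) du + (6*v^3 + 12*v^2 + 12*v + 10) dv

Using F^*(f dg) = (f ∘ F) d(g ∘ F), substitute each coordinate x_i by F_i(u, v) in f_i, and replace dx_i by d F_i = (∂F_i/∂u) du + (∂F_i/∂v) dv.
  For the x component: f_1(F) = 5*v^2 + 5*v + 4; d F_1 = (0) du + (2 - 2*v) dv
  For the y component: f_2(F) = -4*v^2 - 2*v - 2; d F_2 = (0) du + (-4*v - 1) dv
  For the z component: f_3(F) = -10*v - 6; d F_3 = (4*u) du + (0) dv
Combining and collecting du, dv coefficients:
  coeff of du: 8*u*(-5*v - 3)
  coeff of dv: 6*v^3 + 12*v^2 + 12*v + 10
F^* omega = (8*u*(-5*v - 3)) du + (6*v^3 + 12*v^2 + 12*v + 10) dv.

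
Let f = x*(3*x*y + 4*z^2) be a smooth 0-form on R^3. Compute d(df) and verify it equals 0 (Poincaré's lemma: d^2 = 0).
d(df) = 0

Step 1: df = sum_i (∂f/∂x_i) dx_i = (6*x*y + 4*z^2) dx + (3*x^2) dy + (8*x*z) dz.
Step 2: Apply d again. Using the 1-form formula, the coefficient of dx ∧ dy in d(df) is ∂^2 f/∂x ∂y - ∂^2 f/∂y ∂x = (6*x) - (6*x) = 0 (equality of mixed partials for smooth f).
Similarly for dx ∧ dz and dy ∧ dz — all coefficients vanish. So d(df) = 0.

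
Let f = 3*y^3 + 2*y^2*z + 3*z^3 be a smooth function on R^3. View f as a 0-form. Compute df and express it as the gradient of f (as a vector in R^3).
df = (0) dx + (y*(9*y + 4*z)) dy + (2*y^2 + 9*z^2) dz; grad f = (0, y*(9*y + 4*z), 2*y^2 + 9*z^2)

For a 0-form f, d f = (∂f/∂x) dx + (∂f/∂y) dy + (∂f/∂z) dz. The components of the vector representation are exactly the entries of grad f in Cartesian coordinates:
  ∂f/∂x = 0
  ∂f/∂y = y*(9*y + 4*z)
  ∂f/∂z = 2*y^2 + 9*z^2.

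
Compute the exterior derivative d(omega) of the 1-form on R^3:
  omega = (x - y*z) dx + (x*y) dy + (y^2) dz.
d(omega) = (y + z) dx ∧ dy + (y) dx ∧ dz + (2*y) dy ∧ dz

For a 1-form omega = sum_i f_i dx_i, the exterior derivative is
  d(omega) = sum_{i < j} (∂f_j/∂x_i - ∂f_i/∂x_j) dx_i ∧ dx_j.
  coefficient of dx ∧ dy: ∂f_2/∂x - ∂f_1/∂y = ∂(x*y)/∂x - ∂(x - y*z)/∂y = y + z
  coefficient of dx ∧ dz: ∂f_3/∂x - ∂f_1/∂z = ∂(y^2)/∂x - ∂(x - y*z)/∂z = y
  coefficient of dy ∧ dz: ∂f_3/∂y - ∂f_2/∂z = ∂(y^2)/∂y - ∂(x*y)/∂z = 2*y
Assembling: d(omega) = (y + z) dx ∧ dy + (y) dx ∧ dz + (2*y) dy ∧ dz.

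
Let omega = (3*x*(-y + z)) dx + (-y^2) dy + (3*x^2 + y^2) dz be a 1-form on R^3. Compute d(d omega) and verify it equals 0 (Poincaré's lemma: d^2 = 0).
d(d omega) = 0

Step 1: d omega = sum_{i<j} (∂f_j/∂x_i - ∂f_i/∂x_j) dx_i ∧ dx_j:
  coeff of dx ∧ dy: 3*x
  coeff of dx ∧ dz: 3*x
  coeff of dy ∧ dz: 2*y
Step 2: Apply d again to each 2-form coefficient. The only possible 3-form in R^3 is dx ∧ dy ∧ dz, with coefficient
  ∂(coeff of dy∧dz)/∂x - ∂(coeff of dx∧dz)/∂y + ∂(coeff of dx∧dy)/∂z
  = ∂/∂x (2*y) - ∂/∂y (3*x) + ∂/∂z (3*x).
Each of these terms simplifies to sums of mixed partials that cancel in pairs. The result is 0 (by equality of mixed partials for smooth functions — Schwarz / Clairaut).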